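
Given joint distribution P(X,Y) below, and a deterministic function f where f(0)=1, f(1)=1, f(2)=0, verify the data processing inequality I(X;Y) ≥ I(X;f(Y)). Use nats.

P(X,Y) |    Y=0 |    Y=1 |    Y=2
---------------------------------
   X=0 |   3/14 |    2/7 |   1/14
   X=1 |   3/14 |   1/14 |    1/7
I(X;Y) = 0.0707, I(X;f(Y)) = 0.0315, inequality holds: 0.0707 ≥ 0.0315

Data Processing Inequality: For any Markov chain X → Y → Z, we have I(X;Y) ≥ I(X;Z).

Here Z = f(Y) is a deterministic function of Y, forming X → Y → Z.

Original I(X;Y) = 0.0707 nats

After applying f:
P(X,Z) where Z=f(Y):
- P(X,Z=0) = P(X,Y=2)
- P(X,Z=1) = P(X,Y=0) + P(X,Y=1)

I(X;Z) = I(X;f(Y)) = 0.0315 nats

Verification: 0.0707 ≥ 0.0315 ✓

Information cannot be created by processing; the function f can only lose information about X.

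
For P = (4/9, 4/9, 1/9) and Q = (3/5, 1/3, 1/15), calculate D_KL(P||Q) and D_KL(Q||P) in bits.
D_KL(P||Q) = 0.0739, D_KL(Q||P) = 0.0723

KL divergence is not symmetric: D_KL(P||Q) ≠ D_KL(Q||P) in general.

D_KL(P||Q) = 0.0739 bits
D_KL(Q||P) = 0.0723 bits

No, they are not equal!

This asymmetry is why KL divergence is not a true distance metric.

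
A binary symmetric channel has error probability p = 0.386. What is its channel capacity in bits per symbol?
0.0378 bits

For a binary symmetric channel (BSC) with error probability p:
Capacity C = 1 - H(p) bits per symbol

where H(p) = -p log₂(p) - (1-p) log₂(1-p) is the binary entropy function.

H(0.386) = 0.9622 bits
C = 1 - 0.9622 = 0.0378 bits per symbol

This means we can reliably transmit up to 0.0378 bits of information per channel use.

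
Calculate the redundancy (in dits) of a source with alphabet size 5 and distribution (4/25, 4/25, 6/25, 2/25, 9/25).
0.0481 dits

Redundancy measures how far a source is from maximum entropy:
R = H_max - H(X)

Maximum entropy for 5 symbols: H_max = log_10(5) = 0.6990 dits
Actual entropy: H(X) = 0.6509 dits
Redundancy: R = 0.6990 - 0.6509 = 0.0481 dits

This redundancy represents potential for compression: the source could be compressed by 0.0481 dits per symbol.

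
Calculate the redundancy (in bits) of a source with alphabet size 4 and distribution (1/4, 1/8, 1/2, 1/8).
0.2500 bits

Redundancy measures how far a source is from maximum entropy:
R = H_max - H(X)

Maximum entropy for 4 symbols: H_max = log_2(4) = 2.0000 bits
Actual entropy: H(X) = 1.7500 bits
Redundancy: R = 2.0000 - 1.7500 = 0.2500 bits

This redundancy represents potential for compression: the source could be compressed by 0.2500 bits per symbol.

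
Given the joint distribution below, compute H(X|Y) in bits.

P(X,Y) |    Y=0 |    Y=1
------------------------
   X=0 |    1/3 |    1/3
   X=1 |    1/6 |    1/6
0.9183 bits

Using the chain rule: H(X|Y) = H(X,Y) - H(Y)

First, compute H(X,Y) = 1.9183 bits

Marginal P(Y) = (1/2, 1/2)
H(Y) = 1.0000 bits

H(X|Y) = H(X,Y) - H(Y) = 1.9183 - 1.0000 = 0.9183 bits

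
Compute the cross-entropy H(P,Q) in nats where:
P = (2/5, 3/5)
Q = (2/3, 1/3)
0.8214 nats

Cross-entropy: H(P,Q) = -Σ p(x) log q(x)

Alternatively: H(P,Q) = H(P) + D_KL(P||Q)
H(P) = 0.6730 nats
D_KL(P||Q) = 0.1483 nats

H(P,Q) = 0.6730 + 0.1483 = 0.8214 nats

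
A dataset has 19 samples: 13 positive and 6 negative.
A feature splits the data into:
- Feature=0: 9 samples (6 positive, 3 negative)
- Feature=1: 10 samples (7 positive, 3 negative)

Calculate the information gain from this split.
0.0009 bits

Information Gain = H(Y) - H(Y|Feature)

Before split:
P(positive) = 13/19 = 0.6842
H(Y) = 0.8997 bits

After split:
Feature=0: H = 0.9183 bits (weight = 9/19)
Feature=1: H = 0.8813 bits (weight = 10/19)
H(Y|Feature) = (9/19)×0.9183 + (10/19)×0.8813 = 0.8988 bits

Information Gain = 0.8997 - 0.8988 = 0.0009 bits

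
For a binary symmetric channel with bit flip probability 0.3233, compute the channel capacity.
0.0921 bits

For a binary symmetric channel (BSC) with error probability p:
Capacity C = 1 - H(p) bits per symbol

where H(p) = -p log₂(p) - (1-p) log₂(1-p) is the binary entropy function.

H(0.3233) = 0.9079 bits
C = 1 - 0.9079 = 0.0921 bits per symbol

This means we can reliably transmit up to 0.0921 bits of information per channel use.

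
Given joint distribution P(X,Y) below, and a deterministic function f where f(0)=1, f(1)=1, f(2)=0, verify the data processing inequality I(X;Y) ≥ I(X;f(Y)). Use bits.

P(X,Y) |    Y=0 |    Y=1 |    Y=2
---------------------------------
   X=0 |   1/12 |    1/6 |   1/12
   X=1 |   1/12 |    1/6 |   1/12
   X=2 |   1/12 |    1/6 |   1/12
I(X;Y) = 0.0000, I(X;f(Y)) = 0.0000, inequality holds: 0.0000 ≥ 0.0000

Data Processing Inequality: For any Markov chain X → Y → Z, we have I(X;Y) ≥ I(X;Z).

Here Z = f(Y) is a deterministic function of Y, forming X → Y → Z.

Original I(X;Y) = 0.0000 bits

After applying f:
P(X,Z) where Z=f(Y):
- P(X,Z=0) = P(X,Y=2)
- P(X,Z=1) = P(X,Y=0) + P(X,Y=1)

I(X;Z) = I(X;f(Y)) = 0.0000 bits

Verification: 0.0000 ≥ 0.0000 ✓

Information cannot be created by processing; the function f can only lose information about X.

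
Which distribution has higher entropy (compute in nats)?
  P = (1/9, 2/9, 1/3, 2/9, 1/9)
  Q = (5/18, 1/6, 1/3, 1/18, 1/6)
P

Computing entropies in nats:
H(P) = 1.5230
H(Q) = 1.4798

Distribution P has higher entropy.

Intuition: The distribution closer to uniform (more spread out) has higher entropy.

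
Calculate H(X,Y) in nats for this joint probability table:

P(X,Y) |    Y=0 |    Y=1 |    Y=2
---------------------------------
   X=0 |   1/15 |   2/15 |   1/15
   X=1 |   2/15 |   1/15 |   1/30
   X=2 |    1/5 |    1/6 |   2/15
2.0815 nats

Joint entropy is H(X,Y) = -Σ_{x,y} p(x,y) log p(x,y).

Summing over all non-zero entries:
H(X,Y) = -[1/15·log_e(1/15) + 2/15·log_e(2/15) + 1/15·log_e(1/15) + 2/15·log_e(2/15) + 1/15·log_e(1/15) + 1/30·log_e(1/30) + 1/5·log_e(1/5) + 1/6·log_e(1/6) + 2/15·log_e(2/15)]
H(X,Y) = 2.0815 nats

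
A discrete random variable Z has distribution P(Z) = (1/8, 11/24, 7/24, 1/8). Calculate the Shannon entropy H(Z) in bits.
1.7843 bits

Shannon entropy is H(X) = -Σ p(x) log p(x).

For P = (1/8, 11/24, 7/24, 1/8):
H = -1/8 × log_2(1/8) -11/24 × log_2(11/24) -7/24 × log_2(7/24) -1/8 × log_2(1/8)
H = 1.7843 bits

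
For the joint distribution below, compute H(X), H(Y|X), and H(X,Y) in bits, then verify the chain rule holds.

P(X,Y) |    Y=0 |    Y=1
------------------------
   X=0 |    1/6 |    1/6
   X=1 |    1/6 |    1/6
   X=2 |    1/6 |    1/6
H(X,Y) = 2.5850, H(X) = 1.5850, H(Y|X) = 1.0000 (all in bits)

Chain rule: H(X,Y) = H(X) + H(Y|X)

Left side — joint entropy directly:
H(X,Y) = -Σ p(x,y) log p(x,y) = 2.5850 bits

Right side — compute H(Y|X) from the conditional distributions:
P(X) = (1/3, 1/3, 1/3), so H(X) = 1.5850 bits
H(Y|X) = Σ_x P(X=x) · H(Y|X=x):
  P(Y|X=0) = (1/2, 1/2), H(Y|X=0) = 1.0000, weight P(X=0) = 1/3
  P(Y|X=1) = (1/2, 1/2), H(Y|X=1) = 1.0000, weight P(X=1) = 1/3
  P(Y|X=2) = (1/2, 1/2), H(Y|X=2) = 1.0000, weight P(X=2) = 1/3
H(Y|X) = 1.0000 bits

H(X) + H(Y|X) = 1.5850 + 1.0000 = 2.5850 bits

Both sides equal 2.5850 bits. ✓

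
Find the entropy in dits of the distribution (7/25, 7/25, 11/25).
0.4665 dits

Shannon entropy is H(X) = -Σ p(x) log p(x).

For P = (7/25, 7/25, 11/25):
H = -7/25 × log_10(7/25) -7/25 × log_10(7/25) -11/25 × log_10(11/25)
H = 0.4665 dits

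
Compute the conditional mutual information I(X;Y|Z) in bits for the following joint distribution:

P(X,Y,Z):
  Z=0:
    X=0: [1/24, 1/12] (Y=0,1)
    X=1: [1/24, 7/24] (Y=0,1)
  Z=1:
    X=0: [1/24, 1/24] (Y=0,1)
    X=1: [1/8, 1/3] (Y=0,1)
0.0291 bits

Conditional mutual information: I(X;Y|Z) = H(X|Z) + H(Y|Z) - H(X,Y|Z)

H(Z) = 0.9950
H(X,Z) = 1.7179 → H(X|Z) = 0.7230
H(Y,Z) = 1.7909 → H(Y|Z) = 0.7959
H(X,Y,Z) = 2.4847 → H(X,Y|Z) = 1.4897

I(X;Y|Z) = 0.7230 + 0.7959 - 1.4897 = 0.0291 bits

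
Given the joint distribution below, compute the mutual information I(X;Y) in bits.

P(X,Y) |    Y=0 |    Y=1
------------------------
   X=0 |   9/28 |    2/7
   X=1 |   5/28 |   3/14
0.0039 bits

Mutual information: I(X;Y) = H(X) + H(Y) - H(X,Y)

Marginals:
P(X) = (17/28, 11/28), H(X) = 0.9666 bits
P(Y) = (1/2, 1/2), H(Y) = 1.0000 bits

Joint entropy: H(X,Y) = 1.9628 bits

I(X;Y) = 0.9666 + 1.0000 - 1.9628 = 0.0039 bits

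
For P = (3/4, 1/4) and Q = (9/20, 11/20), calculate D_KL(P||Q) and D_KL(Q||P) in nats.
D_KL(P||Q) = 0.1860, D_KL(Q||P) = 0.2038

KL divergence is not symmetric: D_KL(P||Q) ≠ D_KL(Q||P) in general.

D_KL(P||Q) = 0.1860 nats
D_KL(Q||P) = 0.2038 nats

No, they are not equal!

This asymmetry is why KL divergence is not a true distance metric.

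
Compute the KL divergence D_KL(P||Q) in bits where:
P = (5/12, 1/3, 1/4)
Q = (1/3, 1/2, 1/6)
0.0854 bits

KL divergence: D_KL(P||Q) = Σ p(x) log(p(x)/q(x))

Computing term by term:
  x=0: 5/12 × log_2[(5/12)/(1/3)] = 5/12 × 0.3219 = 0.1341
  x=1: 1/3 × log_2[(1/3)/(1/2)] = 1/3 × -0.5850 = -0.1950
  x=2: 1/4 × log_2[(1/4)/(1/6)] = 1/4 × 0.5850 = 0.1462

D_KL(P||Q) = 0.0854 bits

Note: KL divergence is always non-negative and equals 0 iff P = Q.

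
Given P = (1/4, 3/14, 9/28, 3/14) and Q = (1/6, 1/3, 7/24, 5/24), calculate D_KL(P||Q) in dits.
0.0191 dits

KL divergence: D_KL(P||Q) = Σ p(x) log(p(x)/q(x))

Computing term by term:
  x=0: 1/4 × log_10[(1/4)/(1/6)] = 1/4 × 0.1761 = 0.0440
  x=1: 3/14 × log_10[(3/14)/(1/3)] = 3/14 × -0.1919 = -0.0411
  x=2: 9/28 × log_10[(9/28)/(7/24)] = 9/28 × 0.0422 = 0.0136
  x=3: 3/14 × log_10[(3/14)/(5/24)] = 3/14 × 0.0122 = 0.0026

D_KL(P||Q) = 0.0191 dits

Note: KL divergence is always non-negative and equals 0 iff P = Q.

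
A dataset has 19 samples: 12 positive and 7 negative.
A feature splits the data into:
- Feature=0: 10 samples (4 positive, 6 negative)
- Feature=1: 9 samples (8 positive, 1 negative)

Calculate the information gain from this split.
0.2000 bits

Information Gain = H(Y) - H(Y|Feature)

Before split:
P(positive) = 12/19 = 0.6316
H(Y) = 0.9495 bits

After split:
Feature=0: H = 0.9710 bits (weight = 10/19)
Feature=1: H = 0.5033 bits (weight = 9/19)
H(Y|Feature) = (10/19)×0.9710 + (9/19)×0.5033 = 0.7494 bits

Information Gain = 0.9495 - 0.7494 = 0.2000 bits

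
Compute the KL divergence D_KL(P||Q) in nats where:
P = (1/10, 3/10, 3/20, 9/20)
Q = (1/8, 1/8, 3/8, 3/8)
0.1849 nats

KL divergence: D_KL(P||Q) = Σ p(x) log(p(x)/q(x))

Computing term by term:
  x=0: 1/10 × log_e[(1/10)/(1/8)] = 1/10 × -0.2231 = -0.0223
  x=1: 3/10 × log_e[(3/10)/(1/8)] = 3/10 × 0.8755 = 0.2626
  x=2: 3/20 × log_e[(3/20)/(3/8)] = 3/20 × -0.9163 = -0.1374
  x=3: 9/20 × log_e[(9/20)/(3/8)] = 9/20 × 0.1823 = 0.0820

D_KL(P||Q) = 0.1849 nats

Note: KL divergence is always non-negative and equals 0 iff P = Q.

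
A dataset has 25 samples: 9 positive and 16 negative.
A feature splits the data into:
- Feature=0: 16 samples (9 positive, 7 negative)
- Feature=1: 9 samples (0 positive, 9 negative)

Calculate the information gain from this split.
0.3099 bits

Information Gain = H(Y) - H(Y|Feature)

Before split:
P(positive) = 9/25 = 0.3600
H(Y) = 0.9427 bits

After split:
Feature=0: H = 0.9887 bits (weight = 16/25)
Feature=1: H = 0.0000 bits (weight = 9/25)
H(Y|Feature) = (16/25)×0.9887 + (9/25)×0.0000 = 0.6328 bits

Information Gain = 0.9427 - 0.6328 = 0.3099 bits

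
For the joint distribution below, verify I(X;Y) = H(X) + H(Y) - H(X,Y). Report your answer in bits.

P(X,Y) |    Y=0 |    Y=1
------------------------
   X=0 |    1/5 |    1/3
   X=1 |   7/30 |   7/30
I(X;Y) = 0.0114 bits

Mutual information has multiple equivalent forms:
- I(X;Y) = H(X) - H(X|Y)
- I(X;Y) = H(Y) - H(Y|X)
- I(X;Y) = H(X) + H(Y) - H(X,Y)

Computing all quantities:
H(X) = 0.9968, H(Y) = 0.9871, H(X,Y) = 1.9725
H(X|Y) = 0.9854, H(Y|X) = 0.9757

Verification:
H(X) - H(X|Y) = 0.9968 - 0.9854 = 0.0114
H(Y) - H(Y|X) = 0.9871 - 0.9757 = 0.0114
H(X) + H(Y) - H(X,Y) = 0.9968 + 0.9871 - 1.9725 = 0.0114

All forms give I(X;Y) = 0.0114 bits. ✓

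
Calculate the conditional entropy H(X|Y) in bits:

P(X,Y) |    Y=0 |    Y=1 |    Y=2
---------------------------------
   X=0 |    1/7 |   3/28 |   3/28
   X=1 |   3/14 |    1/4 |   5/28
0.9342 bits

Using the chain rule: H(X|Y) = H(X,Y) - H(Y)

First, compute H(X,Y) = 2.5116 bits

Marginal P(Y) = (5/14, 5/14, 2/7)
H(Y) = 1.5774 bits

H(X|Y) = H(X,Y) - H(Y) = 2.5116 - 1.5774 = 0.9342 bits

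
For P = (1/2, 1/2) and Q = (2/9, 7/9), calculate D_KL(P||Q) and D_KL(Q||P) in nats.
D_KL(P||Q) = 0.1845, D_KL(Q||P) = 0.1634

KL divergence is not symmetric: D_KL(P||Q) ≠ D_KL(Q||P) in general.

D_KL(P||Q) = 0.1845 nats
D_KL(Q||P) = 0.1634 nats

No, they are not equal!

This asymmetry is why KL divergence is not a true distance metric.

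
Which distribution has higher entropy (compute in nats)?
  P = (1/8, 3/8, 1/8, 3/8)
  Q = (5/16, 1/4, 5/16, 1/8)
Q

Computing entropies in nats:
H(P) = 1.2555
H(Q) = 1.3335

Distribution Q has higher entropy.

Intuition: The distribution closer to uniform (more spread out) has higher entropy.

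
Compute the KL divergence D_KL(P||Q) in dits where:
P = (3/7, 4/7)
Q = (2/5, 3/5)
0.0007 dits

KL divergence: D_KL(P||Q) = Σ p(x) log(p(x)/q(x))

Computing term by term:
  x=0: 3/7 × log_10[(3/7)/(2/5)] = 3/7 × 0.0300 = 0.0128
  x=1: 4/7 × log_10[(4/7)/(3/5)] = 4/7 × -0.0212 = -0.0121

D_KL(P||Q) = 0.0007 dits

Note: KL divergence is always non-negative and equals 0 iff P = Q.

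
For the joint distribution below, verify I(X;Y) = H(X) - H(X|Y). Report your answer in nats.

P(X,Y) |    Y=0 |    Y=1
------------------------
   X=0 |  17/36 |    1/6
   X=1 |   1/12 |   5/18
I(X;Y) = 0.1252 nats

Mutual information has multiple equivalent forms:
- I(X;Y) = H(X) - H(X|Y)
- I(X;Y) = H(Y) - H(Y|X)
- I(X;Y) = H(X) + H(Y) - H(X,Y)

Computing all quantities:
H(X) = 0.6541, H(Y) = 0.6870, H(X,Y) = 1.2158
H(X|Y) = 0.5289, H(Y|X) = 0.5618

Verification:
H(X) - H(X|Y) = 0.6541 - 0.5289 = 0.1252
H(Y) - H(Y|X) = 0.6870 - 0.5618 = 0.1252
H(X) + H(Y) - H(X,Y) = 0.6541 + 0.6870 - 1.2158 = 0.1252

All forms give I(X;Y) = 0.1252 nats. ✓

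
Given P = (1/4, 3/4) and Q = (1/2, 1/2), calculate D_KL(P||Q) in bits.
0.1887 bits

KL divergence: D_KL(P||Q) = Σ p(x) log(p(x)/q(x))

Computing term by term:
  x=0: 1/4 × log_2[(1/4)/(1/2)] = 1/4 × -1.0000 = -0.2500
  x=1: 3/4 × log_2[(3/4)/(1/2)] = 3/4 × 0.5850 = 0.4387

D_KL(P||Q) = 0.1887 bits

Note: KL divergence is always non-negative and equals 0 iff P = Q.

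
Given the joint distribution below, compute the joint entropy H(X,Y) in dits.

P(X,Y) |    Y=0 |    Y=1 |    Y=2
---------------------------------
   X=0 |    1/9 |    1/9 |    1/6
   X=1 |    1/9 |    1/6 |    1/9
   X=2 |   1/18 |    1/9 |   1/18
0.9290 dits

Joint entropy is H(X,Y) = -Σ_{x,y} p(x,y) log p(x,y).

Summing over all non-zero entries:
H(X,Y) = -[1/9·log_10(1/9) + 1/9·log_10(1/9) + 1/6·log_10(1/6) + 1/9·log_10(1/9) + 1/6·log_10(1/6) + 1/9·log_10(1/9) + 1/18·log_10(1/18) + 1/9·log_10(1/9) + 1/18·log_10(1/18)]
H(X,Y) = 0.9290 dits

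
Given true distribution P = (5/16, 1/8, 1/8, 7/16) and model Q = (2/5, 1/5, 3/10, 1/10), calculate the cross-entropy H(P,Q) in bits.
2.3738 bits

Cross-entropy: H(P,Q) = -Σ p(x) log q(x)

Alternatively: H(P,Q) = H(P) + D_KL(P||Q)
H(P) = 1.7962 bits
D_KL(P||Q) = 0.5776 bits

H(P,Q) = 1.7962 + 0.5776 = 2.3738 bits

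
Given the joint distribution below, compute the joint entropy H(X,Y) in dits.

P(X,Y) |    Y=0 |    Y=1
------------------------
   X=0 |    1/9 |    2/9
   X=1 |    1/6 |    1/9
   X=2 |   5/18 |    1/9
0.7475 dits

Joint entropy is H(X,Y) = -Σ_{x,y} p(x,y) log p(x,y).

Summing over all non-zero entries:
H(X,Y) = -[1/9·log_10(1/9) + 2/9·log_10(2/9) + 1/6·log_10(1/6) + 1/9·log_10(1/9) + 5/18·log_10(5/18) + 1/9·log_10(1/9)]
H(X,Y) = 0.7475 dits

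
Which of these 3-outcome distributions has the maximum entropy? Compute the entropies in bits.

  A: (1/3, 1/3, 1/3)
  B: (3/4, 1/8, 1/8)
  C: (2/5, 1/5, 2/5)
A

For a discrete distribution over n outcomes, entropy is maximized by the uniform distribution.

Computing entropies:
H(A) = 1.5850 bits
H(B) = 1.0613 bits
H(C) = 1.5219 bits

The uniform distribution (where all probabilities equal 1/3) achieves the maximum entropy of log_2(3) = 1.5850 bits.

Distribution A has the highest entropy.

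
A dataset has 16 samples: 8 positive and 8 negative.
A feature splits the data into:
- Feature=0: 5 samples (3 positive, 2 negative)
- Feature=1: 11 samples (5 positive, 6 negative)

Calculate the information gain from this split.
0.0132 bits

Information Gain = H(Y) - H(Y|Feature)

Before split:
P(positive) = 8/16 = 0.5000
H(Y) = 1.0000 bits

After split:
Feature=0: H = 0.9710 bits (weight = 5/16)
Feature=1: H = 0.9940 bits (weight = 11/16)
H(Y|Feature) = (5/16)×0.9710 + (11/16)×0.9940 = 0.9868 bits

Information Gain = 1.0000 - 0.9868 = 0.0132 bits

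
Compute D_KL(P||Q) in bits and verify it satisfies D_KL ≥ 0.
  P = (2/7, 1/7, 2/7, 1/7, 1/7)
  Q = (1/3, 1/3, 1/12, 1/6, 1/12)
0.3490 bits

KL divergence satisfies the Gibbs inequality: D_KL(P||Q) ≥ 0 for all distributions P, Q.

D_KL(P||Q) = Σ p(x) log(p(x)/q(x))
Term by term:
  x=0: 2/7 × log_2[(2/7)/(1/3)] = -0.0635
  x=1: 1/7 × log_2[(1/7)/(1/3)] = -0.1746
  x=2: 2/7 × log_2[(2/7)/(1/12)] = 0.5079
  x=3: 1/7 × log_2[(1/7)/(1/6)] = -0.0318
  x=4: 1/7 × log_2[(1/7)/(1/12)] = 0.1111
D_KL(P||Q) = 0.3490 bits

D_KL(P||Q) = 0.3490 ≥ 0 ✓

This non-negativity is a fundamental property: relative entropy cannot be negative because it measures how different Q is from P.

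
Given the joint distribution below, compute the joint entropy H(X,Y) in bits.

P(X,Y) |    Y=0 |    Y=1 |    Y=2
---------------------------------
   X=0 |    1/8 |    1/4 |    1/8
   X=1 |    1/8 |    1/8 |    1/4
2.5000 bits

Joint entropy is H(X,Y) = -Σ_{x,y} p(x,y) log p(x,y).

Summing over all non-zero entries:
H(X,Y) = -[1/8·log_2(1/8) + 1/4·log_2(1/4) + 1/8·log_2(1/8) + 1/8·log_2(1/8) + 1/8·log_2(1/8) + 1/4·log_2(1/4)]
H(X,Y) = 2.5000 bits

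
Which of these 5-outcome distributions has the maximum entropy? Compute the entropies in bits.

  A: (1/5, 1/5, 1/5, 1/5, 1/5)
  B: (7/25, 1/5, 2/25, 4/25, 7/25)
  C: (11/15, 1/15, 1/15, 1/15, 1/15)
A

For a discrete distribution over n outcomes, entropy is maximized by the uniform distribution.

Computing entropies:
H(A) = 2.3219 bits
H(B) = 2.2074 bits
H(C) = 1.3700 bits

The uniform distribution (where all probabilities equal 1/5) achieves the maximum entropy of log_2(5) = 2.3219 bits.

Distribution A has the highest entropy.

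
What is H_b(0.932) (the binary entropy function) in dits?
0.1079 dits

The binary entropy function is:
H(p) = -p log(p) - (1-p) log(1-p)

H(0.932) = -0.932 × log_10(0.932) - 0.068 × log_10(0.068)
H(0.932) = 0.1079 dits

Note: Binary entropy is maximized at p=0.5 (H=1 bit) and minimized at p=0 or p=1 (H=0).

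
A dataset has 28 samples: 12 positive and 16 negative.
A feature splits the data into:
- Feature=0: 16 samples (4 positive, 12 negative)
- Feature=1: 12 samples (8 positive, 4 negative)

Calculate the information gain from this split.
0.1281 bits

Information Gain = H(Y) - H(Y|Feature)

Before split:
P(positive) = 12/28 = 0.4286
H(Y) = 0.9852 bits

After split:
Feature=0: H = 0.8113 bits (weight = 16/28)
Feature=1: H = 0.9183 bits (weight = 12/28)
H(Y|Feature) = (16/28)×0.8113 + (12/28)×0.9183 = 0.8571 bits

Information Gain = 0.9852 - 0.8571 = 0.1281 bits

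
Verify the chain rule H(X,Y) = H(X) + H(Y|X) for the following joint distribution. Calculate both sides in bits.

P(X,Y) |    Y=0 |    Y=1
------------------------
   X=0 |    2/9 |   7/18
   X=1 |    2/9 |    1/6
H(X,Y) = 1.9251, H(X) = 0.9641, H(Y|X) = 0.9610 (all in bits)

Chain rule: H(X,Y) = H(X) + H(Y|X)

Left side — joint entropy directly:
H(X,Y) = -Σ p(x,y) log p(x,y) = 1.9251 bits

Right side — compute H(Y|X) from the conditional distributions:
P(X) = (11/18, 7/18), so H(X) = 0.9641 bits
H(Y|X) = Σ_x P(X=x) · H(Y|X=x):
  P(Y|X=0) = (4/11, 7/11), H(Y|X=0) = 0.9457, weight P(X=0) = 11/18
  P(Y|X=1) = (4/7, 3/7), H(Y|X=1) = 0.9852, weight P(X=1) = 7/18
H(Y|X) = 0.9610 bits

H(X) + H(Y|X) = 0.9641 + 0.9610 = 1.9251 bits

Both sides equal 1.9251 bits. ✓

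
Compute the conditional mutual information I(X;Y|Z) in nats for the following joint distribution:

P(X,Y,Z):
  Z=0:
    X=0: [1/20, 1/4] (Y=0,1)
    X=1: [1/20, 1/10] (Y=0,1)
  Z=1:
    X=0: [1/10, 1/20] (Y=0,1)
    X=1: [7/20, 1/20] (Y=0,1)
0.0223 nats

Conditional mutual information: I(X;Y|Z) = H(X|Z) + H(Y|Z) - H(X,Y|Z)

H(Z) = 0.6881
H(X,Z) = 1.2968 → H(X|Z) = 0.6087
H(Y,Z) = 1.1873 → H(Y|Z) = 0.4991
H(X,Y,Z) = 1.7737 → H(X,Y|Z) = 1.0855

I(X;Y|Z) = 0.6087 + 0.4991 - 1.0855 = 0.0223 nats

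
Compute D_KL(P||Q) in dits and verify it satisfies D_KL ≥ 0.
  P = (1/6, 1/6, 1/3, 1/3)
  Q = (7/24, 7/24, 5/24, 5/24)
0.0551 dits

KL divergence satisfies the Gibbs inequality: D_KL(P||Q) ≥ 0 for all distributions P, Q.

D_KL(P||Q) = Σ p(x) log(p(x)/q(x))
Term by term:
  x=0: 1/6 × log_10[(1/6)/(7/24)] = -0.0405
  x=1: 1/6 × log_10[(1/6)/(7/24)] = -0.0405
  x=2: 1/3 × log_10[(1/3)/(5/24)] = 0.0680
  x=3: 1/3 × log_10[(1/3)/(5/24)] = 0.0680
D_KL(P||Q) = 0.0551 dits

D_KL(P||Q) = 0.0551 ≥ 0 ✓

This non-negativity is a fundamental property: relative entropy cannot be negative because it measures how different Q is from P.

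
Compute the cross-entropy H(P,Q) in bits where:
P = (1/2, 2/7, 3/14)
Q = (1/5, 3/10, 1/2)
1.8715 bits

Cross-entropy: H(P,Q) = -Σ p(x) log q(x)

Alternatively: H(P,Q) = H(P) + D_KL(P||Q)
H(P) = 1.4926 bits
D_KL(P||Q) = 0.3789 bits

H(P,Q) = 1.4926 + 0.3789 = 1.8715 bits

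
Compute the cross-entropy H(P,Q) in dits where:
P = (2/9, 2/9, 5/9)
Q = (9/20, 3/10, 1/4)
0.5277 dits

Cross-entropy: H(P,Q) = -Σ p(x) log q(x)

Alternatively: H(P,Q) = H(P) + D_KL(P||Q)
H(P) = 0.4321 dits
D_KL(P||Q) = 0.0956 dits

H(P,Q) = 0.4321 + 0.0956 = 0.5277 dits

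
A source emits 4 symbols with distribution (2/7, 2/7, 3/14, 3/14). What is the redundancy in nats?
0.0102 nats

Redundancy measures how far a source is from maximum entropy:
R = H_max - H(X)

Maximum entropy for 4 symbols: H_max = log_e(4) = 1.3863 nats
Actual entropy: H(X) = 1.3761 nats
Redundancy: R = 1.3863 - 1.3761 = 0.0102 nats

This redundancy represents potential for compression: the source could be compressed by 0.0102 nats per symbol.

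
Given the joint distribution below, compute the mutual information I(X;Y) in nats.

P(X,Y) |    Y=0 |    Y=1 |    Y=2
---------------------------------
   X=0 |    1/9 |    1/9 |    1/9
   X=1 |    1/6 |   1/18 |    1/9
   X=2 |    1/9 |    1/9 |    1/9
0.0198 nats

Mutual information: I(X;Y) = H(X) + H(Y) - H(X,Y)

Marginals:
P(X) = (1/3, 1/3, 1/3), H(X) = 1.0986 nats
P(Y) = (7/18, 5/18, 1/3), H(Y) = 1.0893 nats

Joint entropy: H(X,Y) = 2.1682 nats

I(X;Y) = 1.0986 + 1.0893 - 2.1682 = 0.0198 nats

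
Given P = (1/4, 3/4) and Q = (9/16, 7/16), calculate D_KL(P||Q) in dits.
0.0875 dits

KL divergence: D_KL(P||Q) = Σ p(x) log(p(x)/q(x))

Computing term by term:
  x=0: 1/4 × log_10[(1/4)/(9/16)] = 1/4 × -0.3522 = -0.0880
  x=1: 3/4 × log_10[(3/4)/(7/16)] = 3/4 × 0.2341 = 0.1756

D_KL(P||Q) = 0.0875 dits

Note: KL divergence is always non-negative and equals 0 iff P = Q.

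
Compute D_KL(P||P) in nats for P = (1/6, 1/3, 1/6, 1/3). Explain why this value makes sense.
0.0000 nats

KL divergence satisfies the Gibbs inequality: D_KL(P||Q) ≥ 0 for all distributions P, Q.

D_KL(P||Q) = Σ p(x) log(p(x)/q(x))
Each term is p(x) × log_e(p(x)/p(x)) = p(x) × log_e(1) = 0, so the sum is 0.
D_KL(P||Q) = 0.0000 nats

When P = Q, the KL divergence is exactly 0, as there is no 'divergence' between identical distributions.

This non-negativity is a fundamental property: relative entropy cannot be negative because it measures how different Q is from P.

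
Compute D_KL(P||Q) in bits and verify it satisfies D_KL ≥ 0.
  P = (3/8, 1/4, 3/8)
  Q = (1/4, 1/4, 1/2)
0.0637 bits

KL divergence satisfies the Gibbs inequality: D_KL(P||Q) ≥ 0 for all distributions P, Q.

D_KL(P||Q) = Σ p(x) log(p(x)/q(x))
Term by term:
  x=0: 3/8 × log_2[(3/8)/(1/4)] = 0.2194
  x=1: 1/4 × log_2[(1/4)/(1/4)] = 0.0000
  x=2: 3/8 × log_2[(3/8)/(1/2)] = -0.1556
D_KL(P||Q) = 0.0637 bits

D_KL(P||Q) = 0.0637 ≥ 0 ✓

This non-negativity is a fundamental property: relative entropy cannot be negative because it measures how different Q is from P.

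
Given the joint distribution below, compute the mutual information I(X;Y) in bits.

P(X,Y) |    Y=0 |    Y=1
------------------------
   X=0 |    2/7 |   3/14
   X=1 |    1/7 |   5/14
0.0611 bits

Mutual information: I(X;Y) = H(X) + H(Y) - H(X,Y)

Marginals:
P(X) = (1/2, 1/2), H(X) = 1.0000 bits
P(Y) = (3/7, 4/7), H(Y) = 0.9852 bits

Joint entropy: H(X,Y) = 1.9242 bits

I(X;Y) = 1.0000 + 0.9852 - 1.9242 = 0.0611 bits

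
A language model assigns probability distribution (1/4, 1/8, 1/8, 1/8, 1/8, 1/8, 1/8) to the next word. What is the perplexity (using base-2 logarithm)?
6.7272

Perplexity is 2^H (or exp(H) for natural log).

First, H = -Σ p log p = 2.7500 bits
Perplexity = 2^2.7500 = 6.7272

Interpretation: The model's uncertainty is equivalent to choosing uniformly among 6.7 options.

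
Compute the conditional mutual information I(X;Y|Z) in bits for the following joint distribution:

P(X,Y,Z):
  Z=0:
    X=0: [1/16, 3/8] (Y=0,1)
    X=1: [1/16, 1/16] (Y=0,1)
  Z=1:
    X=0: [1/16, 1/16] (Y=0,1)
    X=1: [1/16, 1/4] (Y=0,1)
0.0730 bits

Conditional mutual information: I(X;Y|Z) = H(X|Z) + H(Y|Z) - H(X,Y|Z)

H(Z) = 0.9887
H(X,Z) = 1.7962 → H(X|Z) = 0.8075
H(Y,Z) = 1.7962 → H(Y|Z) = 0.8075
H(X,Y,Z) = 2.5306 → H(X,Y|Z) = 1.5419

I(X;Y|Z) = 0.8075 + 0.8075 - 1.5419 = 0.0730 bits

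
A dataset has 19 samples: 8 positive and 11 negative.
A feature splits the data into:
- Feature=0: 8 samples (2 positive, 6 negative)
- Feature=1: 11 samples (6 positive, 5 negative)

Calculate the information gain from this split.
0.0649 bits

Information Gain = H(Y) - H(Y|Feature)

Before split:
P(positive) = 8/19 = 0.4211
H(Y) = 0.9819 bits

After split:
Feature=0: H = 0.8113 bits (weight = 8/19)
Feature=1: H = 0.9940 bits (weight = 11/19)
H(Y|Feature) = (8/19)×0.8113 + (11/19)×0.9940 = 0.9171 bits

Information Gain = 0.9819 - 0.9171 = 0.0649 bits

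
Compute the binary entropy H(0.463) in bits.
0.9960 bits

The binary entropy function is:
H(p) = -p log(p) - (1-p) log(1-p)

H(0.463) = -0.463 × log_2(0.463) - 0.537 × log_2(0.537)
H(0.463) = 0.9960 bits

Note: Binary entropy is maximized at p=0.5 (H=1 bit) and minimized at p=0 or p=1 (H=0).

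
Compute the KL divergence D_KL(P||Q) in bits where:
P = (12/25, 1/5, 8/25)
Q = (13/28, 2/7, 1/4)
0.0341 bits

KL divergence: D_KL(P||Q) = Σ p(x) log(p(x)/q(x))

Computing term by term:
  x=0: 12/25 × log_2[(12/25)/(13/28)] = 12/25 × 0.0480 = 0.0231
  x=1: 1/5 × log_2[(1/5)/(2/7)] = 1/5 × -0.5146 = -0.1029
  x=2: 8/25 × log_2[(8/25)/(1/4)] = 8/25 × 0.3561 = 0.1140

D_KL(P||Q) = 0.0341 bits

Note: KL divergence is always non-negative and equals 0 iff P = Q.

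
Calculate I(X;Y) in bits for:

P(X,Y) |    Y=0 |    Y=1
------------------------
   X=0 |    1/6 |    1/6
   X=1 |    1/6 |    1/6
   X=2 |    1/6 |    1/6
0.0000 bits

Mutual information: I(X;Y) = H(X) + H(Y) - H(X,Y)

Marginals:
P(X) = (1/3, 1/3, 1/3), H(X) = 1.5850 bits
P(Y) = (1/2, 1/2), H(Y) = 1.0000 bits

Joint entropy: H(X,Y) = 2.5850 bits

I(X;Y) = 1.5850 + 1.0000 - 2.5850 = 0.0000 bits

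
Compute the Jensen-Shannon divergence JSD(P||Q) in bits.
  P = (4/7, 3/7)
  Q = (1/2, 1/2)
0.0037 bits

Jensen-Shannon divergence is:
JSD(P||Q) = 0.5 × D_KL(P||M) + 0.5 × D_KL(Q||M)
where M = 0.5 × (P + Q) is the mixture distribution.

M = 0.5 × (4/7, 3/7) + 0.5 × (1/2, 1/2) = (15/28, 13/28)

D_KL(P||M) = 0.0037 bits
D_KL(Q||M) = 0.0037 bits

JSD(P||Q) = 0.5 × 0.0037 + 0.5 × 0.0037 = 0.0037 bits

Unlike KL divergence, JSD is symmetric and bounded: 0 ≤ JSD ≤ log(2).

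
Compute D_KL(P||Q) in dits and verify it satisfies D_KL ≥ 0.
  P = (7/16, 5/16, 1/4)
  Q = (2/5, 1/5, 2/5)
0.0266 dits

KL divergence satisfies the Gibbs inequality: D_KL(P||Q) ≥ 0 for all distributions P, Q.

D_KL(P||Q) = Σ p(x) log(p(x)/q(x))
Term by term:
  x=0: 7/16 × log_10[(7/16)/(2/5)] = 0.0170
  x=1: 5/16 × log_10[(5/16)/(1/5)] = 0.0606
  x=2: 1/4 × log_10[(1/4)/(2/5)] = -0.0510
D_KL(P||Q) = 0.0266 dits

D_KL(P||Q) = 0.0266 ≥ 0 ✓

This non-negativity is a fundamental property: relative entropy cannot be negative because it measures how different Q is from P.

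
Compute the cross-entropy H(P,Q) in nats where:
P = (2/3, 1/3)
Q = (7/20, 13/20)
0.8435 nats

Cross-entropy: H(P,Q) = -Σ p(x) log q(x)

Alternatively: H(P,Q) = H(P) + D_KL(P||Q)
H(P) = 0.6365 nats
D_KL(P||Q) = 0.2070 nats

H(P,Q) = 0.6365 + 0.2070 = 0.8435 nats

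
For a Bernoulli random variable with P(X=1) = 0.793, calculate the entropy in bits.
0.7357 bits

The binary entropy function is:
H(p) = -p log(p) - (1-p) log(1-p)

H(0.793) = -0.793 × log_2(0.793) - 0.207 × log_2(0.207)
H(0.793) = 0.7357 bits

Note: Binary entropy is maximized at p=0.5 (H=1 bit) and minimized at p=0 or p=1 (H=0).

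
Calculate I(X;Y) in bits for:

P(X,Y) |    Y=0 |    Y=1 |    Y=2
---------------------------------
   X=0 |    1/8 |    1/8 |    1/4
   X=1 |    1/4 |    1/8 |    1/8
0.0613 bits

Mutual information: I(X;Y) = H(X) + H(Y) - H(X,Y)

Marginals:
P(X) = (1/2, 1/2), H(X) = 1.0000 bits
P(Y) = (3/8, 1/4, 3/8), H(Y) = 1.5613 bits

Joint entropy: H(X,Y) = 2.5000 bits

I(X;Y) = 1.0000 + 1.5613 - 2.5000 = 0.0613 bits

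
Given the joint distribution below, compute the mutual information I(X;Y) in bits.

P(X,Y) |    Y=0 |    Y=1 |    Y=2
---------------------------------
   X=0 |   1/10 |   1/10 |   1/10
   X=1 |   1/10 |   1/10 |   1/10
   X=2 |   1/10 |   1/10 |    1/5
0.0200 bits

Mutual information: I(X;Y) = H(X) + H(Y) - H(X,Y)

Marginals:
P(X) = (3/10, 3/10, 2/5), H(X) = 1.5710 bits
P(Y) = (3/10, 3/10, 2/5), H(Y) = 1.5710 bits

Joint entropy: H(X,Y) = 3.1219 bits

I(X;Y) = 1.5710 + 1.5710 - 3.1219 = 0.0200 bits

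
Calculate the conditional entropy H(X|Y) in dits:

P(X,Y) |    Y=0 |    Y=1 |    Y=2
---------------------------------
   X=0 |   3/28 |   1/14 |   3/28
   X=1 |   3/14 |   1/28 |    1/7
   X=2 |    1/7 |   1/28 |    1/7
0.4638 dits

Using the chain rule: H(X|Y) = H(X,Y) - H(Y)

First, compute H(X,Y) = 0.8986 dits

Marginal P(Y) = (13/28, 1/7, 11/28)
H(Y) = 0.4348 dits

H(X|Y) = H(X,Y) - H(Y) = 0.8986 - 0.4348 = 0.4638 dits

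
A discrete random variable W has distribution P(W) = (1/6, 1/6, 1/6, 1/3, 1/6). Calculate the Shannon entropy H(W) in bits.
2.2516 bits

Shannon entropy is H(X) = -Σ p(x) log p(x).

For P = (1/6, 1/6, 1/6, 1/3, 1/6):
H = -1/6 × log_2(1/6) -1/6 × log_2(1/6) -1/6 × log_2(1/6) -1/3 × log_2(1/3) -1/6 × log_2(1/6)
H = 2.2516 bits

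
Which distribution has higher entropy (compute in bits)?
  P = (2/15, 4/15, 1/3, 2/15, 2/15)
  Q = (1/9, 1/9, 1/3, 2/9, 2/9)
P

Computing entropies in bits:
H(P) = 2.1996
H(Q) = 2.1972

Distribution P has higher entropy.

Intuition: The distribution closer to uniform (more spread out) has higher entropy.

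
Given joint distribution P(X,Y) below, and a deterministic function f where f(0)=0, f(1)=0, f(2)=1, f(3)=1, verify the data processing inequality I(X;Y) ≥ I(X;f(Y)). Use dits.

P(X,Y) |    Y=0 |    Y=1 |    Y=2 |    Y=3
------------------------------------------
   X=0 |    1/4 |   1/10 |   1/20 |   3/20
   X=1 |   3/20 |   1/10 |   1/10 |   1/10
I(X;Y) = 0.0092, I(X;f(Y)) = 0.0015, inequality holds: 0.0092 ≥ 0.0015

Data Processing Inequality: For any Markov chain X → Y → Z, we have I(X;Y) ≥ I(X;Z).

Here Z = f(Y) is a deterministic function of Y, forming X → Y → Z.

Original I(X;Y) = 0.0092 dits

After applying f:
P(X,Z) where Z=f(Y):
- P(X,Z=0) = P(X,Y=0) + P(X,Y=1)
- P(X,Z=1) = P(X,Y=2) + P(X,Y=3)

I(X;Z) = I(X;f(Y)) = 0.0015 dits

Verification: 0.0092 ≥ 0.0015 ✓

Information cannot be created by processing; the function f can only lose information about X.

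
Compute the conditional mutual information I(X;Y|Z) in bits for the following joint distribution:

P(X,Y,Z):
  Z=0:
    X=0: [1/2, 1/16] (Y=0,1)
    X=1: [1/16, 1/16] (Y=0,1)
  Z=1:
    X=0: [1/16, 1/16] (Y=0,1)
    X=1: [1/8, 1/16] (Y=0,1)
0.0684 bits

Conditional mutual information: I(X;Y|Z) = H(X|Z) + H(Y|Z) - H(X,Y|Z)

H(Z) = 0.8960
H(X,Z) = 1.6697 → H(X|Z) = 0.7737
H(Y,Z) = 1.6697 → H(Y|Z) = 0.7737
H(X,Y,Z) = 2.3750 → H(X,Y|Z) = 1.4790

I(X;Y|Z) = 0.7737 + 0.7737 - 1.4790 = 0.0684 bits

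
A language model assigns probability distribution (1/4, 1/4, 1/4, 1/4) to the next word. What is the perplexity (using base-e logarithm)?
4.0000

Perplexity is e^H (or exp(H) for natural log).

First, H = -Σ p log p = 1.3863 nats
Perplexity = e^1.3863 = 4.0000

Interpretation: The model's uncertainty is equivalent to choosing uniformly among 4.0 options.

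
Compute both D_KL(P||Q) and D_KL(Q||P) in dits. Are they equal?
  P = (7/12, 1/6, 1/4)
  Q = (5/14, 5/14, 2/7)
D_KL(P||Q) = 0.0546, D_KL(Q||P) = 0.0587

KL divergence is not symmetric: D_KL(P||Q) ≠ D_KL(Q||P) in general.

D_KL(P||Q) = 0.0546 dits
D_KL(Q||P) = 0.0587 dits

No, they are not equal!

This asymmetry is why KL divergence is not a true distance metric.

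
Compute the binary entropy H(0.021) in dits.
0.0443 dits

The binary entropy function is:
H(p) = -p log(p) - (1-p) log(1-p)

H(0.021) = -0.021 × log_10(0.021) - 0.979 × log_10(0.979)
H(0.021) = 0.0443 dits

Note: Binary entropy is maximized at p=0.5 (H=1 bit) and minimized at p=0 or p=1 (H=0).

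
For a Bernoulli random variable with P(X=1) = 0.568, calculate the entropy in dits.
0.2970 dits

The binary entropy function is:
H(p) = -p log(p) - (1-p) log(1-p)

H(0.568) = -0.568 × log_10(0.568) - 0.432 × log_10(0.432)
H(0.568) = 0.2970 dits

Note: Binary entropy is maximized at p=0.5 (H=1 bit) and minimized at p=0 or p=1 (H=0).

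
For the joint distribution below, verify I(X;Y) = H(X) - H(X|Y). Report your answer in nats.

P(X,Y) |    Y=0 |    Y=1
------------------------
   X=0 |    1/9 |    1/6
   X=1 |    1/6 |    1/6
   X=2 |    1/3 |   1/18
I(X;Y) = 0.0908 nats

Mutual information has multiple equivalent forms:
- I(X;Y) = H(X) - H(X|Y)
- I(X;Y) = H(Y) - H(Y|X)
- I(X;Y) = H(X) + H(Y) - H(X,Y)

Computing all quantities:
H(X) = 1.0893, H(Y) = 0.6682, H(X,Y) = 1.6668
H(X|Y) = 0.9985, H(Y|X) = 0.5775

Verification:
H(X) - H(X|Y) = 1.0893 - 0.9985 = 0.0908
H(Y) - H(Y|X) = 0.6682 - 0.5775 = 0.0908
H(X) + H(Y) - H(X,Y) = 1.0893 + 0.6682 - 1.6668 = 0.0908

All forms give I(X;Y) = 0.0908 nats. ✓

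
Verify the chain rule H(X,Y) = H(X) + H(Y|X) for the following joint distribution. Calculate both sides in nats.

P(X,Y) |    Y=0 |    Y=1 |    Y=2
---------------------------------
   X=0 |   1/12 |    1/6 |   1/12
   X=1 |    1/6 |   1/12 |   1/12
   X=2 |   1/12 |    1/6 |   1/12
H(X,Y) = 2.1383, H(X) = 1.0986, H(Y|X) = 1.0397 (all in nats)

Chain rule: H(X,Y) = H(X) + H(Y|X)

Left side — joint entropy directly:
H(X,Y) = -Σ p(x,y) log p(x,y) = 2.1383 nats

Right side — compute H(Y|X) from the conditional distributions:
P(X) = (1/3, 1/3, 1/3), so H(X) = 1.0986 nats
H(Y|X) = Σ_x P(X=x) · H(Y|X=x):
  P(Y|X=0) = (1/4, 1/2, 1/4), H(Y|X=0) = 1.0397, weight P(X=0) = 1/3
  P(Y|X=1) = (1/2, 1/4, 1/4), H(Y|X=1) = 1.0397, weight P(X=1) = 1/3
  P(Y|X=2) = (1/4, 1/2, 1/4), H(Y|X=2) = 1.0397, weight P(X=2) = 1/3
H(Y|X) = 1.0397 nats

H(X) + H(Y|X) = 1.0986 + 1.0397 = 2.1383 nats

Both sides equal 2.1383 nats. ✓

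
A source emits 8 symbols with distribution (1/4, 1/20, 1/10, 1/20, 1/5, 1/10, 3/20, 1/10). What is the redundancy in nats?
0.1361 nats

Redundancy measures how far a source is from maximum entropy:
R = H_max - H(X)

Maximum entropy for 8 symbols: H_max = log_e(8) = 2.0794 nats
Actual entropy: H(X) = 1.9434 nats
Redundancy: R = 2.0794 - 1.9434 = 0.1361 nats

This redundancy represents potential for compression: the source could be compressed by 0.1361 nats per symbol.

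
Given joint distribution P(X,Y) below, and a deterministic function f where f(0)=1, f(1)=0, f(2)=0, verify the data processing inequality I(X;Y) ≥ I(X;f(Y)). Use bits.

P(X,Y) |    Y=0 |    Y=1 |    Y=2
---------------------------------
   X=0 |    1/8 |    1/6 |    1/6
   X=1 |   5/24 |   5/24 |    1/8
I(X;Y) = 0.0178, I(X;f(Y)) = 0.0102, inequality holds: 0.0178 ≥ 0.0102

Data Processing Inequality: For any Markov chain X → Y → Z, we have I(X;Y) ≥ I(X;Z).

Here Z = f(Y) is a deterministic function of Y, forming X → Y → Z.

Original I(X;Y) = 0.0178 bits

After applying f:
P(X,Z) where Z=f(Y):
- P(X,Z=0) = P(X,Y=1) + P(X,Y=2)
- P(X,Z=1) = P(X,Y=0)

I(X;Z) = I(X;f(Y)) = 0.0102 bits

Verification: 0.0178 ≥ 0.0102 ✓

Information cannot be created by processing; the function f can only lose information about X.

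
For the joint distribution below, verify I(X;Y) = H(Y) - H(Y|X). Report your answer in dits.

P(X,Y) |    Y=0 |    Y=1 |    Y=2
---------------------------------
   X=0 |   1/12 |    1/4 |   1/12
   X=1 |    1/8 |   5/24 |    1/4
I(X;Y) = 0.0155 dits

Mutual information has multiple equivalent forms:
- I(X;Y) = H(X) - H(X|Y)
- I(X;Y) = H(Y) - H(Y|X)
- I(X;Y) = H(X) + H(Y) - H(X,Y)

Computing all quantities:
H(X) = 0.2950, H(Y) = 0.4563, H(X,Y) = 0.7357
H(X|Y) = 0.2794, H(Y|X) = 0.4407

Verification:
H(X) - H(X|Y) = 0.2950 - 0.2794 = 0.0155
H(Y) - H(Y|X) = 0.4563 - 0.4407 = 0.0155
H(X) + H(Y) - H(X,Y) = 0.2950 + 0.4563 - 0.7357 = 0.0155

All forms give I(X;Y) = 0.0155 dits. ✓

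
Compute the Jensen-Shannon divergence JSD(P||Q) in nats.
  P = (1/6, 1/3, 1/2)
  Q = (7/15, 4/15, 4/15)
0.0569 nats

Jensen-Shannon divergence is:
JSD(P||Q) = 0.5 × D_KL(P||M) + 0.5 × D_KL(Q||M)
where M = 0.5 × (P + Q) is the mixture distribution.

M = 0.5 × (1/6, 1/3, 1/2) + 0.5 × (7/15, 4/15, 4/15) = (0.316667, 3/10, 0.383333)

D_KL(P||M) = 0.0610 nats
D_KL(Q||M) = 0.0528 nats

JSD(P||Q) = 0.5 × 0.0610 + 0.5 × 0.0528 = 0.0569 nats

Unlike KL divergence, JSD is symmetric and bounded: 0 ≤ JSD ≤ log(2).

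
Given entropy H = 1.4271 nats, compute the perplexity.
4.1666

Perplexity is e^H (or exp(H) for natural log).

H = 1.4271 nats
Perplexity = e^1.4271 = 4.1666

Interpretation: The model's uncertainty is equivalent to choosing uniformly among 4.2 options.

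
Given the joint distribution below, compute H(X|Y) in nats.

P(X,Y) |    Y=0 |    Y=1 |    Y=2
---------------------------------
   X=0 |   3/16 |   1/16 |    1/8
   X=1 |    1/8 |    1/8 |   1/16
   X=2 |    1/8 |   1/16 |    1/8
1.0617 nats

Using the chain rule: H(X|Y) = H(X,Y) - H(Y)

First, compute H(X,Y) = 2.1334 nats

Marginal P(Y) = (7/16, 1/4, 5/16)
H(Y) = 1.0717 nats

H(X|Y) = H(X,Y) - H(Y) = 2.1334 - 1.0717 = 1.0617 nats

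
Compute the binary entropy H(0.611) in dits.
0.2902 dits

The binary entropy function is:
H(p) = -p log(p) - (1-p) log(1-p)

H(0.611) = -0.611 × log_10(0.611) - 0.389 × log_10(0.389)
H(0.611) = 0.2902 dits

Note: Binary entropy is maximized at p=0.5 (H=1 bit) and minimized at p=0 or p=1 (H=0).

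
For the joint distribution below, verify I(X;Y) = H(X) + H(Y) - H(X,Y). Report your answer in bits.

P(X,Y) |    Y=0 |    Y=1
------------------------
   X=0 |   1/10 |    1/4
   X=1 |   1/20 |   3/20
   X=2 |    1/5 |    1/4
I(X;Y) = 0.0237 bits

Mutual information has multiple equivalent forms:
- I(X;Y) = H(X) - H(X|Y)
- I(X;Y) = H(Y) - H(Y|X)
- I(X;Y) = H(X) + H(Y) - H(X,Y)

Computing all quantities:
H(X) = 1.5129, H(Y) = 0.9341, H(X,Y) = 2.4232
H(X|Y) = 1.4892, H(Y|X) = 0.9103

Verification:
H(X) - H(X|Y) = 1.5129 - 1.4892 = 0.0237
H(Y) - H(Y|X) = 0.9341 - 0.9103 = 0.0237
H(X) + H(Y) - H(X,Y) = 1.5129 + 0.9341 - 2.4232 = 0.0237

All forms give I(X;Y) = 0.0237 bits. ✓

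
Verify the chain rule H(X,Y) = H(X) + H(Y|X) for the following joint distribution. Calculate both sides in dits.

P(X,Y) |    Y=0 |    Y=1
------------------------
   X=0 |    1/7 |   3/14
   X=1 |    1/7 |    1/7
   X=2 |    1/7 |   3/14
H(X,Y) = 0.7696, H(X) = 0.4748, H(Y|X) = 0.2948 (all in dits)

Chain rule: H(X,Y) = H(X) + H(Y|X)

Left side — joint entropy directly:
H(X,Y) = -Σ p(x,y) log p(x,y) = 0.7696 dits

Right side — compute H(Y|X) from the conditional distributions:
P(X) = (5/14, 2/7, 5/14), so H(X) = 0.4748 dits
H(Y|X) = Σ_x P(X=x) · H(Y|X=x):
  P(Y|X=0) = (2/5, 3/5), H(Y|X=0) = 0.2923, weight P(X=0) = 5/14
  P(Y|X=1) = (1/2, 1/2), H(Y|X=1) = 0.3010, weight P(X=1) = 2/7
  P(Y|X=2) = (2/5, 3/5), H(Y|X=2) = 0.2923, weight P(X=2) = 5/14
H(Y|X) = 0.2948 dits

H(X) + H(Y|X) = 0.4748 + 0.2948 = 0.7696 dits

Both sides equal 0.7696 dits. ✓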